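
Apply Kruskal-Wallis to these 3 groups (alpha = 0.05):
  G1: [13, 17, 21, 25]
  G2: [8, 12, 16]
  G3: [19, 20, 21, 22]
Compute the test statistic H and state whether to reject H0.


Step 1: Combine all N = 11 observations and assign midranks.
sorted (value, group, rank): (8,G2,1), (12,G2,2), (13,G1,3), (16,G2,4), (17,G1,5), (19,G3,6), (20,G3,7), (21,G1,8.5), (21,G3,8.5), (22,G3,10), (25,G1,11)
Step 2: Sum ranks within each group.
R_1 = 27.5 (n_1 = 4)
R_2 = 7 (n_2 = 3)
R_3 = 31.5 (n_3 = 4)
Step 3: H = 12/(N(N+1)) * sum(R_i^2/n_i) - 3(N+1)
     = 12/(11*12) * (27.5^2/4 + 7^2/3 + 31.5^2/4) - 3*12
     = 0.090909 * 453.458 - 36
     = 5.223485.
Step 4: Ties present; correction factor C = 1 - 6/(11^3 - 11) = 0.995455. Corrected H = 5.223485 / 0.995455 = 5.247336.
Step 5: Under H0, H ~ chi^2(2); p-value = 0.072536.
Step 6: alpha = 0.05. fail to reject H0.

H = 5.2473, df = 2, p = 0.072536, fail to reject H0.


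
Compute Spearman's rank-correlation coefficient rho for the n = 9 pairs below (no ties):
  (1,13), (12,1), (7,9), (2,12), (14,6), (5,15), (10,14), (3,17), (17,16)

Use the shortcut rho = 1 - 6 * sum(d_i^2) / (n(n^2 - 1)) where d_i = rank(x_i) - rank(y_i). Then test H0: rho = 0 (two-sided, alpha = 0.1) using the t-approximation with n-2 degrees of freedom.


Step 1: Rank x and y separately (midranks; no ties here).
rank(x): 1->1, 12->7, 7->5, 2->2, 14->8, 5->4, 10->6, 3->3, 17->9
rank(y): 13->5, 1->1, 9->3, 12->4, 6->2, 15->7, 14->6, 17->9, 16->8
Step 2: d_i = R_x(i) - R_y(i); compute d_i^2.
  (1-5)^2=16, (7-1)^2=36, (5-3)^2=4, (2-4)^2=4, (8-2)^2=36, (4-7)^2=9, (6-6)^2=0, (3-9)^2=36, (9-8)^2=1
sum(d^2) = 142.
Step 3: rho = 1 - 6*142 / (9*(9^2 - 1)) = 1 - 852/720 = -0.183333.
Step 4: Under H0, t = rho * sqrt((n-2)/(1-rho^2)) = -0.4934 ~ t(7).
Step 5: Two-sided p-value from the t-distribution with 7 df = 0.636820.
Step 6: alpha = 0.1. fail to reject H0.

rho = -0.1833, p = 0.636820, fail to reject H0 at alpha = 0.1.


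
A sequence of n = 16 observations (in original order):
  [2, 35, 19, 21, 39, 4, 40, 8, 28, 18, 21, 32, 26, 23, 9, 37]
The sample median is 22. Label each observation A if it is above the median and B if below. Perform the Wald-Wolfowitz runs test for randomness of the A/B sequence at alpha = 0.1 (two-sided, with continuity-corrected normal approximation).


Step 1: Compute median = 22; label A = above, B = below.
Labels in order: BABBABABABBAAABA  (n_A = 8, n_B = 8)
Step 2: Count runs R = 12.
Step 3: Under H0 (random ordering), E[R] = 2*n_A*n_B/(n_A+n_B) + 1 = 2*8*8/16 + 1 = 9.0000.
        Var[R] = 2*n_A*n_B*(2*n_A*n_B - n_A - n_B) / ((n_A+n_B)^2 * (n_A+n_B-1)) = 14336/3840 = 3.7333.
        SD[R] = 1.9322.
Step 4: Continuity-corrected z = (R - 0.5 - E[R]) / SD[R] = (12 - 0.5 - 9.0000) / 1.9322 = 1.2939.
Step 5: Two-sided p-value via normal approximation = 2*(1 - Phi(|z|)) = 0.195709.
Step 6: alpha = 0.1. fail to reject H0.

R = 12, z = 1.2939, p = 0.195709, fail to reject H0.


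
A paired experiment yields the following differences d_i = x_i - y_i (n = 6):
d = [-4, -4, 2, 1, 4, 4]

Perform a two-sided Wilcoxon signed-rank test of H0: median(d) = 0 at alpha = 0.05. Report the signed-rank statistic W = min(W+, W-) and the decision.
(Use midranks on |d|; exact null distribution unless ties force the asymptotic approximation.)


Step 1: Drop any zero differences (none here) and take |d_i|.
|d| = [4, 4, 2, 1, 4, 4]
Step 2: Midrank |d_i| (ties get averaged ranks).
ranks: |4|->4.5, |4|->4.5, |2|->2, |1|->1, |4|->4.5, |4|->4.5
Step 3: Attach original signs; sum ranks with positive sign and with negative sign.
W+ = 2 + 1 + 4.5 + 4.5 = 12
W- = 4.5 + 4.5 = 9
(Check: W+ + W- = 21 should equal n(n+1)/2 = 21.)
Step 4: Test statistic W = min(W+, W-) = 9.
Step 5: Ties in |d|, so use the tie-corrected normal approximation.
        E[W] = n(n+1)/4 = 6*7/4 = 10.5.
        Tie groups: |d|=4 (t=4); sum(t^3 - t) = 60.
        Var[W] = n(n+1)(2n+1)/24 - sum(t^3-t)/48 = 546/24 - 60/48 = 21.5.
        z = (W - E[W]) / sqrt(Var[W]) = (9 - 10.5) / 4.6368 = -0.3235.
        Two-sided p = 2*Phi(z) = 0.746318.
Step 6: alpha = 0.05. fail to reject H0.

W+ = 12, W- = 9, W = min = 9, p = 0.746318, fail to reject H0.


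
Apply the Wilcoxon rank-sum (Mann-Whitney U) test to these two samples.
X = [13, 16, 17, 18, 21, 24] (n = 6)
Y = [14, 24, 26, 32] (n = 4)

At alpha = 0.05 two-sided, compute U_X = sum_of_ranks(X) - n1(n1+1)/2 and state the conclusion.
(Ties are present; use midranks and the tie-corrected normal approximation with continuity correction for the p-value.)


Step 1: Combine and sort all 10 observations; assign midranks.
sorted (value, group): (13,X), (14,Y), (16,X), (17,X), (18,X), (21,X), (24,X), (24,Y), (26,Y), (32,Y)
ranks: 13->1, 14->2, 16->3, 17->4, 18->5, 21->6, 24->7.5, 24->7.5, 26->9, 32->10
Step 2: Rank sum for X: R1 = 1 + 3 + 4 + 5 + 6 + 7.5 = 26.5.
Step 3: U_X = R1 - n1(n1+1)/2 = 26.5 - 6*7/2 = 26.5 - 21 = 5.5.
       U_Y = n1*n2 - U_X = 24 - 5.5 = 18.5.
Step 4: Ties are present, so use the tie-corrected normal approximation (with continuity correction) for the p-value.
Step 5: p-value = 0.199458; compare to alpha = 0.05. fail to reject H0.

U_X = 5.5, p = 0.199458, fail to reject H0 at alpha = 0.05.


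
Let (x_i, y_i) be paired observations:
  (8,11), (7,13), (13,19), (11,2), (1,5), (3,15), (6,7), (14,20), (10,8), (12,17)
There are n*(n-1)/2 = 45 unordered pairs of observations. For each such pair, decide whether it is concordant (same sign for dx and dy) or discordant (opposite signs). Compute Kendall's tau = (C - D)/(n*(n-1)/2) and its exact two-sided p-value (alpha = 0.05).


Step 1: Enumerate the 45 unordered pairs (i,j) with i<j and classify each by sign(x_j-x_i) * sign(y_j-y_i).
  (1,2):dx=-1,dy=+2->D; (1,3):dx=+5,dy=+8->C; (1,4):dx=+3,dy=-9->D; (1,5):dx=-7,dy=-6->C
  (1,6):dx=-5,dy=+4->D; (1,7):dx=-2,dy=-4->C; (1,8):dx=+6,dy=+9->C; (1,9):dx=+2,dy=-3->D
  (1,10):dx=+4,dy=+6->C; (2,3):dx=+6,dy=+6->C; (2,4):dx=+4,dy=-11->D; (2,5):dx=-6,dy=-8->C
  (2,6):dx=-4,dy=+2->D; (2,7):dx=-1,dy=-6->C; (2,8):dx=+7,dy=+7->C; (2,9):dx=+3,dy=-5->D
  (2,10):dx=+5,dy=+4->C; (3,4):dx=-2,dy=-17->C; (3,5):dx=-12,dy=-14->C; (3,6):dx=-10,dy=-4->C
  (3,7):dx=-7,dy=-12->C; (3,8):dx=+1,dy=+1->C; (3,9):dx=-3,dy=-11->C; (3,10):dx=-1,dy=-2->C
  (4,5):dx=-10,dy=+3->D; (4,6):dx=-8,dy=+13->D; (4,7):dx=-5,dy=+5->D; (4,8):dx=+3,dy=+18->C
  (4,9):dx=-1,dy=+6->D; (4,10):dx=+1,dy=+15->C; (5,6):dx=+2,dy=+10->C; (5,7):dx=+5,dy=+2->C
  (5,8):dx=+13,dy=+15->C; (5,9):dx=+9,dy=+3->C; (5,10):dx=+11,dy=+12->C; (6,7):dx=+3,dy=-8->D
  (6,8):dx=+11,dy=+5->C; (6,9):dx=+7,dy=-7->D; (6,10):dx=+9,dy=+2->C; (7,8):dx=+8,dy=+13->C
  (7,9):dx=+4,dy=+1->C; (7,10):dx=+6,dy=+10->C; (8,9):dx=-4,dy=-12->C; (8,10):dx=-2,dy=-3->C
  (9,10):dx=+2,dy=+9->C
Step 2: C = 32, D = 13, total pairs = 45.
Step 3: tau = (C - D)/(n(n-1)/2) = (32 - 13)/45 = 0.422222.
Step 4: Exact two-sided p-value (enumerate n! = 3628800 permutations of y under H0): p = 0.108313.
Step 5: alpha = 0.05. fail to reject H0.

tau_b = 0.4222 (C=32, D=13), p = 0.108313, fail to reject H0.


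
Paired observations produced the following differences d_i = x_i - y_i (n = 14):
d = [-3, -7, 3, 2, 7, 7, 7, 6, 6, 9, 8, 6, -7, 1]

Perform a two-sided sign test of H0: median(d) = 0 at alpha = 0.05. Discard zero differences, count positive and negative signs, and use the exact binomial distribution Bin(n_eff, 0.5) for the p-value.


Step 1: Discard zero differences. Original n = 14; n_eff = number of nonzero differences = 14.
Nonzero differences (with sign): -3, -7, +3, +2, +7, +7, +7, +6, +6, +9, +8, +6, -7, +1
Step 2: Count signs: positive = 11, negative = 3.
Step 3: Under H0: P(positive) = 0.5, so the number of positives S ~ Bin(14, 0.5).
Step 4: Two-sided exact p-value = sum of Bin(14,0.5) probabilities at or below the observed probability = 0.057373.
Step 5: alpha = 0.05. fail to reject H0.

n_eff = 14, pos = 11, neg = 3, p = 0.057373, fail to reject H0.


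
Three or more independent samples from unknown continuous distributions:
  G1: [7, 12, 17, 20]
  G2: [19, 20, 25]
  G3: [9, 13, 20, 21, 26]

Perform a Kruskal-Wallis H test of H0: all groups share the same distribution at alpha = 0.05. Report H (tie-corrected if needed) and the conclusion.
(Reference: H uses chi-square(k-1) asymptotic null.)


Step 1: Combine all N = 12 observations and assign midranks.
sorted (value, group, rank): (7,G1,1), (9,G3,2), (12,G1,3), (13,G3,4), (17,G1,5), (19,G2,6), (20,G1,8), (20,G2,8), (20,G3,8), (21,G3,10), (25,G2,11), (26,G3,12)
Step 2: Sum ranks within each group.
R_1 = 17 (n_1 = 4)
R_2 = 25 (n_2 = 3)
R_3 = 36 (n_3 = 5)
Step 3: H = 12/(N(N+1)) * sum(R_i^2/n_i) - 3(N+1)
     = 12/(12*13) * (17^2/4 + 25^2/3 + 36^2/5) - 3*13
     = 0.076923 * 539.783 - 39
     = 2.521795.
Step 4: Ties present; correction factor C = 1 - 24/(12^3 - 12) = 0.986014. Corrected H = 2.521795 / 0.986014 = 2.557565.
Step 5: Under H0, H ~ chi^2(2); p-value = 0.278376.
Step 6: alpha = 0.05. fail to reject H0.

H = 2.5576, df = 2, p = 0.278376, fail to reject H0.


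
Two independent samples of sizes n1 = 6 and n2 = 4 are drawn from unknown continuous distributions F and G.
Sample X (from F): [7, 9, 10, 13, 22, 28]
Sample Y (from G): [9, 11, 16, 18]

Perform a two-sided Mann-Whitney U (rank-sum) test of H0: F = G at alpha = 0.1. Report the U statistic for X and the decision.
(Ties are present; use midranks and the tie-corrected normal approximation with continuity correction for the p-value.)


Step 1: Combine and sort all 10 observations; assign midranks.
sorted (value, group): (7,X), (9,X), (9,Y), (10,X), (11,Y), (13,X), (16,Y), (18,Y), (22,X), (28,X)
ranks: 7->1, 9->2.5, 9->2.5, 10->4, 11->5, 13->6, 16->7, 18->8, 22->9, 28->10
Step 2: Rank sum for X: R1 = 1 + 2.5 + 4 + 6 + 9 + 10 = 32.5.
Step 3: U_X = R1 - n1(n1+1)/2 = 32.5 - 6*7/2 = 32.5 - 21 = 11.5.
       U_Y = n1*n2 - U_X = 24 - 11.5 = 12.5.
Step 4: Ties are present, so use the tie-corrected normal approximation (with continuity correction) for the p-value.
Step 5: p-value = 1.000000; compare to alpha = 0.1. fail to reject H0.

U_X = 11.5, p = 1.000000, fail to reject H0 at alpha = 0.1.


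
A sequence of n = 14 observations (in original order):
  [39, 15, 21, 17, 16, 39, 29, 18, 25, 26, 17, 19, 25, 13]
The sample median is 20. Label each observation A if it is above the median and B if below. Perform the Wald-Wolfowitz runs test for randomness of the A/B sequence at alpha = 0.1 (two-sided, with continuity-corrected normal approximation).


Step 1: Compute median = 20; label A = above, B = below.
Labels in order: ABABBAABAABBAB  (n_A = 7, n_B = 7)
Step 2: Count runs R = 10.
Step 3: Under H0 (random ordering), E[R] = 2*n_A*n_B/(n_A+n_B) + 1 = 2*7*7/14 + 1 = 8.0000.
        Var[R] = 2*n_A*n_B*(2*n_A*n_B - n_A - n_B) / ((n_A+n_B)^2 * (n_A+n_B-1)) = 8232/2548 = 3.2308.
        SD[R] = 1.7974.
Step 4: Continuity-corrected z = (R - 0.5 - E[R]) / SD[R] = (10 - 0.5 - 8.0000) / 1.7974 = 0.8345.
Step 5: Two-sided p-value via normal approximation = 2*(1 - Phi(|z|)) = 0.403986.
Step 6: alpha = 0.1. fail to reject H0.

R = 10, z = 0.8345, p = 0.403986, fail to reject H0.


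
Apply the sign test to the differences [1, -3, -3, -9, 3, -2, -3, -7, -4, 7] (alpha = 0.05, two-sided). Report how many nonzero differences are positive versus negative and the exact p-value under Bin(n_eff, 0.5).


Step 1: Discard zero differences. Original n = 10; n_eff = number of nonzero differences = 10.
Nonzero differences (with sign): +1, -3, -3, -9, +3, -2, -3, -7, -4, +7
Step 2: Count signs: positive = 3, negative = 7.
Step 3: Under H0: P(positive) = 0.5, so the number of positives S ~ Bin(10, 0.5).
Step 4: Two-sided exact p-value = sum of Bin(10,0.5) probabilities at or below the observed probability = 0.343750.
Step 5: alpha = 0.05. fail to reject H0.

n_eff = 10, pos = 3, neg = 7, p = 0.343750, fail to reject H0.


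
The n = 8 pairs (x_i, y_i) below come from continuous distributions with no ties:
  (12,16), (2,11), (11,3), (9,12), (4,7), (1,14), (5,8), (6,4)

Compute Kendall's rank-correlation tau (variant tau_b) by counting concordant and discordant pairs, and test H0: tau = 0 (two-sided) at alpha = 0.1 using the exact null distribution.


Step 1: Enumerate the 28 unordered pairs (i,j) with i<j and classify each by sign(x_j-x_i) * sign(y_j-y_i).
  (1,2):dx=-10,dy=-5->C; (1,3):dx=-1,dy=-13->C; (1,4):dx=-3,dy=-4->C; (1,5):dx=-8,dy=-9->C
  (1,6):dx=-11,dy=-2->C; (1,7):dx=-7,dy=-8->C; (1,8):dx=-6,dy=-12->C; (2,3):dx=+9,dy=-8->D
  (2,4):dx=+7,dy=+1->C; (2,5):dx=+2,dy=-4->D; (2,6):dx=-1,dy=+3->D; (2,7):dx=+3,dy=-3->D
  (2,8):dx=+4,dy=-7->D; (3,4):dx=-2,dy=+9->D; (3,5):dx=-7,dy=+4->D; (3,6):dx=-10,dy=+11->D
  (3,7):dx=-6,dy=+5->D; (3,8):dx=-5,dy=+1->D; (4,5):dx=-5,dy=-5->C; (4,6):dx=-8,dy=+2->D
  (4,7):dx=-4,dy=-4->C; (4,8):dx=-3,dy=-8->C; (5,6):dx=-3,dy=+7->D; (5,7):dx=+1,dy=+1->C
  (5,8):dx=+2,dy=-3->D; (6,7):dx=+4,dy=-6->D; (6,8):dx=+5,dy=-10->D; (7,8):dx=+1,dy=-4->D
Step 2: C = 12, D = 16, total pairs = 28.
Step 3: tau = (C - D)/(n(n-1)/2) = (12 - 16)/28 = -0.142857.
Step 4: Exact two-sided p-value (enumerate n! = 40320 permutations of y under H0): p = 0.719544.
Step 5: alpha = 0.1. fail to reject H0.

tau_b = -0.1429 (C=12, D=16), p = 0.719544, fail to reject H0.


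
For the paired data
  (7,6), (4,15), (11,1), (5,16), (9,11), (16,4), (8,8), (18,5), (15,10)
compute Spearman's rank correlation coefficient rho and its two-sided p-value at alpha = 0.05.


Step 1: Rank x and y separately (midranks; no ties here).
rank(x): 7->3, 4->1, 11->6, 5->2, 9->5, 16->8, 8->4, 18->9, 15->7
rank(y): 6->4, 15->8, 1->1, 16->9, 11->7, 4->2, 8->5, 5->3, 10->6
Step 2: d_i = R_x(i) - R_y(i); compute d_i^2.
  (3-4)^2=1, (1-8)^2=49, (6-1)^2=25, (2-9)^2=49, (5-7)^2=4, (8-2)^2=36, (4-5)^2=1, (9-3)^2=36, (7-6)^2=1
sum(d^2) = 202.
Step 3: rho = 1 - 6*202 / (9*(9^2 - 1)) = 1 - 1212/720 = -0.683333.
Step 4: Under H0, t = rho * sqrt((n-2)/(1-rho^2)) = -2.4763 ~ t(7).
Step 5: Two-sided p-value from the t-distribution with 7 df = 0.042442.
Step 6: alpha = 0.05. reject H0.

rho = -0.6833, p = 0.042442, reject H0 at alpha = 0.05.


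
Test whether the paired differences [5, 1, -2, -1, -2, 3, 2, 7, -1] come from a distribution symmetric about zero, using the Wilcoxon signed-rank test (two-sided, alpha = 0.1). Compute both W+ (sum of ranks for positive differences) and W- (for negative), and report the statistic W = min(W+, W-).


Step 1: Drop any zero differences (none here) and take |d_i|.
|d| = [5, 1, 2, 1, 2, 3, 2, 7, 1]
Step 2: Midrank |d_i| (ties get averaged ranks).
ranks: |5|->8, |1|->2, |2|->5, |1|->2, |2|->5, |3|->7, |2|->5, |7|->9, |1|->2
Step 3: Attach original signs; sum ranks with positive sign and with negative sign.
W+ = 8 + 2 + 7 + 5 + 9 = 31
W- = 5 + 2 + 5 + 2 = 14
(Check: W+ + W- = 45 should equal n(n+1)/2 = 45.)
Step 4: Test statistic W = min(W+, W-) = 14.
Step 5: Ties in |d|, so use the tie-corrected normal approximation.
        E[W] = n(n+1)/4 = 9*10/4 = 22.5.
        Tie groups: |d|=1 (t=3), |d|=2 (t=3); sum(t^3 - t) = 48.
        Var[W] = n(n+1)(2n+1)/24 - sum(t^3-t)/48 = 1710/24 - 48/48 = 70.25.
        z = (W - E[W]) / sqrt(Var[W]) = (14 - 22.5) / 8.3815 = -1.0141.
        Two-sided p = 2*Phi(z) = 0.310518.
Step 6: alpha = 0.1. fail to reject H0.

W+ = 31, W- = 14, W = min = 14, p = 0.310518, fail to reject H0.


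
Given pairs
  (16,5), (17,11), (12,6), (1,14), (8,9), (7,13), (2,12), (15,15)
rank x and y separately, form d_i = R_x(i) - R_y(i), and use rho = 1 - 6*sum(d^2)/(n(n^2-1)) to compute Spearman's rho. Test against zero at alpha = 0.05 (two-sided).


Step 1: Rank x and y separately (midranks; no ties here).
rank(x): 16->7, 17->8, 12->5, 1->1, 8->4, 7->3, 2->2, 15->6
rank(y): 5->1, 11->4, 6->2, 14->7, 9->3, 13->6, 12->5, 15->8
Step 2: d_i = R_x(i) - R_y(i); compute d_i^2.
  (7-1)^2=36, (8-4)^2=16, (5-2)^2=9, (1-7)^2=36, (4-3)^2=1, (3-6)^2=9, (2-5)^2=9, (6-8)^2=4
sum(d^2) = 120.
Step 3: rho = 1 - 6*120 / (8*(8^2 - 1)) = 1 - 720/504 = -0.428571.
Step 4: Under H0, t = rho * sqrt((n-2)/(1-rho^2)) = -1.1619 ~ t(6).
Step 5: Two-sided p-value from the t-distribution with 6 df = 0.289403.
Step 6: alpha = 0.05. fail to reject H0.

rho = -0.4286, p = 0.289403, fail to reject H0 at alpha = 0.05.


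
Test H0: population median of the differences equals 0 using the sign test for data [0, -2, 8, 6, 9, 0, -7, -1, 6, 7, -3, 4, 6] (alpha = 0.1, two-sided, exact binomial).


Step 1: Discard zero differences. Original n = 13; n_eff = number of nonzero differences = 11.
Nonzero differences (with sign): -2, +8, +6, +9, -7, -1, +6, +7, -3, +4, +6
Step 2: Count signs: positive = 7, negative = 4.
Step 3: Under H0: P(positive) = 0.5, so the number of positives S ~ Bin(11, 0.5).
Step 4: Two-sided exact p-value = sum of Bin(11,0.5) probabilities at or below the observed probability = 0.548828.
Step 5: alpha = 0.1. fail to reject H0.

n_eff = 11, pos = 7, neg = 4, p = 0.548828, fail to reject H0.


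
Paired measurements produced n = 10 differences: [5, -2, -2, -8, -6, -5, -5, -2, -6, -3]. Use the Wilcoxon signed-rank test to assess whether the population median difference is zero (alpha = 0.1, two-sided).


Step 1: Drop any zero differences (none here) and take |d_i|.
|d| = [5, 2, 2, 8, 6, 5, 5, 2, 6, 3]
Step 2: Midrank |d_i| (ties get averaged ranks).
ranks: |5|->6, |2|->2, |2|->2, |8|->10, |6|->8.5, |5|->6, |5|->6, |2|->2, |6|->8.5, |3|->4
Step 3: Attach original signs; sum ranks with positive sign and with negative sign.
W+ = 6 = 6
W- = 2 + 2 + 10 + 8.5 + 6 + 6 + 2 + 8.5 + 4 = 49
(Check: W+ + W- = 55 should equal n(n+1)/2 = 55.)
Step 4: Test statistic W = min(W+, W-) = 6.
Step 5: Ties in |d|, so use the tie-corrected normal approximation.
        E[W] = n(n+1)/4 = 10*11/4 = 27.5.
        Tie groups: |d|=2 (t=3), |d|=5 (t=3), |d|=6 (t=2); sum(t^3 - t) = 54.
        Var[W] = n(n+1)(2n+1)/24 - sum(t^3-t)/48 = 2310/24 - 54/48 = 95.125.
        z = (W - E[W]) / sqrt(Var[W]) = (6 - 27.5) / 9.7532 = -2.2044.
        Two-sided p = 2*Phi(z) = 0.027496.
Step 6: alpha = 0.1. reject H0.

W+ = 6, W- = 49, W = min = 6, p = 0.027496, reject H0.


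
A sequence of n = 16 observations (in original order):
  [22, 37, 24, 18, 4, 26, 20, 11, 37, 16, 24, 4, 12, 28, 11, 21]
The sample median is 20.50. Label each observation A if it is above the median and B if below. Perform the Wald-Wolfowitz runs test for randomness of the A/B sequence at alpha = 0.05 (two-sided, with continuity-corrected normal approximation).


Step 1: Compute median = 20.50; label A = above, B = below.
Labels in order: AAABBABBABABBABA  (n_A = 8, n_B = 8)
Step 2: Count runs R = 11.
Step 3: Under H0 (random ordering), E[R] = 2*n_A*n_B/(n_A+n_B) + 1 = 2*8*8/16 + 1 = 9.0000.
        Var[R] = 2*n_A*n_B*(2*n_A*n_B - n_A - n_B) / ((n_A+n_B)^2 * (n_A+n_B-1)) = 14336/3840 = 3.7333.
        SD[R] = 1.9322.
Step 4: Continuity-corrected z = (R - 0.5 - E[R]) / SD[R] = (11 - 0.5 - 9.0000) / 1.9322 = 0.7763.
Step 5: Two-sided p-value via normal approximation = 2*(1 - Phi(|z|)) = 0.437558.
Step 6: alpha = 0.05. fail to reject H0.

R = 11, z = 0.7763, p = 0.437558, fail to reject H0.


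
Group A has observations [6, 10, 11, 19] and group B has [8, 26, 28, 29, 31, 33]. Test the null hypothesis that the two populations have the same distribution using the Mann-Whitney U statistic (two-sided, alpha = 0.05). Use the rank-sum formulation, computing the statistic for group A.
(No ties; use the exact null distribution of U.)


Step 1: Combine and sort all 10 observations; assign midranks.
sorted (value, group): (6,X), (8,Y), (10,X), (11,X), (19,X), (26,Y), (28,Y), (29,Y), (31,Y), (33,Y)
ranks: 6->1, 8->2, 10->3, 11->4, 19->5, 26->6, 28->7, 29->8, 31->9, 33->10
Step 2: Rank sum for X: R1 = 1 + 3 + 4 + 5 = 13.
Step 3: U_X = R1 - n1(n1+1)/2 = 13 - 4*5/2 = 13 - 10 = 3.
       U_Y = n1*n2 - U_X = 24 - 3 = 21.
Step 4: No ties, so the exact null distribution of U (based on enumerating the C(10,4) = 210 equally likely rank assignments) gives the two-sided p-value.
Step 5: p-value = 0.066667; compare to alpha = 0.05. fail to reject H0.

U_X = 3, p = 0.066667, fail to reject H0 at alpha = 0.05.


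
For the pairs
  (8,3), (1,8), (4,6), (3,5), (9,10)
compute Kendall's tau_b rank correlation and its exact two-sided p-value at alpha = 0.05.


Step 1: Enumerate the 10 unordered pairs (i,j) with i<j and classify each by sign(x_j-x_i) * sign(y_j-y_i).
  (1,2):dx=-7,dy=+5->D; (1,3):dx=-4,dy=+3->D; (1,4):dx=-5,dy=+2->D; (1,5):dx=+1,dy=+7->C
  (2,3):dx=+3,dy=-2->D; (2,4):dx=+2,dy=-3->D; (2,5):dx=+8,dy=+2->C; (3,4):dx=-1,dy=-1->C
  (3,5):dx=+5,dy=+4->C; (4,5):dx=+6,dy=+5->C
Step 2: C = 5, D = 5, total pairs = 10.
Step 3: tau = (C - D)/(n(n-1)/2) = (5 - 5)/10 = 0.000000.
Step 4: Exact two-sided p-value (enumerate n! = 120 permutations of y under H0): p = 1.000000.
Step 5: alpha = 0.05. fail to reject H0.

tau_b = 0.0000 (C=5, D=5), p = 1.000000, fail to reject H0.


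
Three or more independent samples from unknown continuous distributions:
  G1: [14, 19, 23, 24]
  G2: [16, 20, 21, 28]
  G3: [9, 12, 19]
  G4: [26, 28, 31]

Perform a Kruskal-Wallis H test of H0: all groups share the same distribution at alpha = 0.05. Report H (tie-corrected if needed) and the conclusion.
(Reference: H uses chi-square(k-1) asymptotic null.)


Step 1: Combine all N = 14 observations and assign midranks.
sorted (value, group, rank): (9,G3,1), (12,G3,2), (14,G1,3), (16,G2,4), (19,G1,5.5), (19,G3,5.5), (20,G2,7), (21,G2,8), (23,G1,9), (24,G1,10), (26,G4,11), (28,G2,12.5), (28,G4,12.5), (31,G4,14)
Step 2: Sum ranks within each group.
R_1 = 27.5 (n_1 = 4)
R_2 = 31.5 (n_2 = 4)
R_3 = 8.5 (n_3 = 3)
R_4 = 37.5 (n_4 = 3)
Step 3: H = 12/(N(N+1)) * sum(R_i^2/n_i) - 3(N+1)
     = 12/(14*15) * (27.5^2/4 + 31.5^2/4 + 8.5^2/3 + 37.5^2/3) - 3*15
     = 0.057143 * 929.958 - 45
     = 8.140476.
Step 4: Ties present; correction factor C = 1 - 12/(14^3 - 14) = 0.995604. Corrected H = 8.140476 / 0.995604 = 8.176416.
Step 5: Under H0, H ~ chi^2(3); p-value = 0.042503.
Step 6: alpha = 0.05. reject H0.

H = 8.1764, df = 3, p = 0.042503, reject H0.


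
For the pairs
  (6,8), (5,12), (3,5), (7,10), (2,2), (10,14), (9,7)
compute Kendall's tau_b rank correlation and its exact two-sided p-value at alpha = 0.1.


Step 1: Enumerate the 21 unordered pairs (i,j) with i<j and classify each by sign(x_j-x_i) * sign(y_j-y_i).
  (1,2):dx=-1,dy=+4->D; (1,3):dx=-3,dy=-3->C; (1,4):dx=+1,dy=+2->C; (1,5):dx=-4,dy=-6->C
  (1,6):dx=+4,dy=+6->C; (1,7):dx=+3,dy=-1->D; (2,3):dx=-2,dy=-7->C; (2,4):dx=+2,dy=-2->D
  (2,5):dx=-3,dy=-10->C; (2,6):dx=+5,dy=+2->C; (2,7):dx=+4,dy=-5->D; (3,4):dx=+4,dy=+5->C
  (3,5):dx=-1,dy=-3->C; (3,6):dx=+7,dy=+9->C; (3,7):dx=+6,dy=+2->C; (4,5):dx=-5,dy=-8->C
  (4,6):dx=+3,dy=+4->C; (4,7):dx=+2,dy=-3->D; (5,6):dx=+8,dy=+12->C; (5,7):dx=+7,dy=+5->C
  (6,7):dx=-1,dy=-7->C
Step 2: C = 16, D = 5, total pairs = 21.
Step 3: tau = (C - D)/(n(n-1)/2) = (16 - 5)/21 = 0.523810.
Step 4: Exact two-sided p-value (enumerate n! = 5040 permutations of y under H0): p = 0.136111.
Step 5: alpha = 0.1. fail to reject H0.

tau_b = 0.5238 (C=16, D=5), p = 0.136111, fail to reject H0.


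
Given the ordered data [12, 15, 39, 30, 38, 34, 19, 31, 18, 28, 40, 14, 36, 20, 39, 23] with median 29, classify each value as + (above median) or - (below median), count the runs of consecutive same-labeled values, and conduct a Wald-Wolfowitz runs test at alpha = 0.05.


Step 1: Compute median = 29; label A = above, B = below.
Labels in order: BBAAAABABBABABAB  (n_A = 8, n_B = 8)
Step 2: Count runs R = 11.
Step 3: Under H0 (random ordering), E[R] = 2*n_A*n_B/(n_A+n_B) + 1 = 2*8*8/16 + 1 = 9.0000.
        Var[R] = 2*n_A*n_B*(2*n_A*n_B - n_A - n_B) / ((n_A+n_B)^2 * (n_A+n_B-1)) = 14336/3840 = 3.7333.
        SD[R] = 1.9322.
Step 4: Continuity-corrected z = (R - 0.5 - E[R]) / SD[R] = (11 - 0.5 - 9.0000) / 1.9322 = 0.7763.
Step 5: Two-sided p-value via normal approximation = 2*(1 - Phi(|z|)) = 0.437558.
Step 6: alpha = 0.05. fail to reject H0.

R = 11, z = 0.7763, p = 0.437558, fail to reject H0.


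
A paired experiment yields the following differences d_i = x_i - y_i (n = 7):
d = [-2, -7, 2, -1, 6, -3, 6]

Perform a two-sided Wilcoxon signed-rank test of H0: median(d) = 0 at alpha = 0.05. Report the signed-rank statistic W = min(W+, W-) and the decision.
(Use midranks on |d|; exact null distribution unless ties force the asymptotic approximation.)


Step 1: Drop any zero differences (none here) and take |d_i|.
|d| = [2, 7, 2, 1, 6, 3, 6]
Step 2: Midrank |d_i| (ties get averaged ranks).
ranks: |2|->2.5, |7|->7, |2|->2.5, |1|->1, |6|->5.5, |3|->4, |6|->5.5
Step 3: Attach original signs; sum ranks with positive sign and with negative sign.
W+ = 2.5 + 5.5 + 5.5 = 13.5
W- = 2.5 + 7 + 1 + 4 = 14.5
(Check: W+ + W- = 28 should equal n(n+1)/2 = 28.)
Step 4: Test statistic W = min(W+, W-) = 13.5.
Step 5: Ties in |d|, so use the tie-corrected normal approximation.
        E[W] = n(n+1)/4 = 7*8/4 = 14.
        Tie groups: |d|=2 (t=2), |d|=6 (t=2); sum(t^3 - t) = 12.
        Var[W] = n(n+1)(2n+1)/24 - sum(t^3-t)/48 = 840/24 - 12/48 = 34.75.
        z = (W - E[W]) / sqrt(Var[W]) = (13.5 - 14) / 5.8949 = -0.0848.
        Two-sided p = 2*Phi(z) = 0.932405.
Step 6: alpha = 0.05. fail to reject H0.

W+ = 13.5, W- = 14.5, W = min = 13.5, p = 0.932405, fail to reject H0.


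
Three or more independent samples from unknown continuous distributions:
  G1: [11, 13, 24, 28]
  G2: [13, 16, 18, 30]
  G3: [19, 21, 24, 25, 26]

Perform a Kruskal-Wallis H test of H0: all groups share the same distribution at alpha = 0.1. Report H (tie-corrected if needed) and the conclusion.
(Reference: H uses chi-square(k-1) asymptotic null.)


Step 1: Combine all N = 13 observations and assign midranks.
sorted (value, group, rank): (11,G1,1), (13,G1,2.5), (13,G2,2.5), (16,G2,4), (18,G2,5), (19,G3,6), (21,G3,7), (24,G1,8.5), (24,G3,8.5), (25,G3,10), (26,G3,11), (28,G1,12), (30,G2,13)
Step 2: Sum ranks within each group.
R_1 = 24 (n_1 = 4)
R_2 = 24.5 (n_2 = 4)
R_3 = 42.5 (n_3 = 5)
Step 3: H = 12/(N(N+1)) * sum(R_i^2/n_i) - 3(N+1)
     = 12/(13*14) * (24^2/4 + 24.5^2/4 + 42.5^2/5) - 3*14
     = 0.065934 * 655.312 - 42
     = 1.207418.
Step 4: Ties present; correction factor C = 1 - 12/(13^3 - 13) = 0.994505. Corrected H = 1.207418 / 0.994505 = 1.214088.
Step 5: Under H0, H ~ chi^2(2); p-value = 0.544959.
Step 6: alpha = 0.1. fail to reject H0.

H = 1.2141, df = 2, p = 0.544959, fail to reject H0.


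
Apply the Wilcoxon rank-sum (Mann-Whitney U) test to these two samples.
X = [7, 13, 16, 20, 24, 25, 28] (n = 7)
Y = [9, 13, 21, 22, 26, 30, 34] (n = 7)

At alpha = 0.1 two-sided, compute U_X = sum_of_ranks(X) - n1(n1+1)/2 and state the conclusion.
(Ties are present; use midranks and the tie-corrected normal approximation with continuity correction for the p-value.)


Step 1: Combine and sort all 14 observations; assign midranks.
sorted (value, group): (7,X), (9,Y), (13,X), (13,Y), (16,X), (20,X), (21,Y), (22,Y), (24,X), (25,X), (26,Y), (28,X), (30,Y), (34,Y)
ranks: 7->1, 9->2, 13->3.5, 13->3.5, 16->5, 20->6, 21->7, 22->8, 24->9, 25->10, 26->11, 28->12, 30->13, 34->14
Step 2: Rank sum for X: R1 = 1 + 3.5 + 5 + 6 + 9 + 10 + 12 = 46.5.
Step 3: U_X = R1 - n1(n1+1)/2 = 46.5 - 7*8/2 = 46.5 - 28 = 18.5.
       U_Y = n1*n2 - U_X = 49 - 18.5 = 30.5.
Step 4: Ties are present, so use the tie-corrected normal approximation (with continuity correction) for the p-value.
Step 5: p-value = 0.481721; compare to alpha = 0.1. fail to reject H0.

U_X = 18.5, p = 0.481721, fail to reject H0 at alpha = 0.1.


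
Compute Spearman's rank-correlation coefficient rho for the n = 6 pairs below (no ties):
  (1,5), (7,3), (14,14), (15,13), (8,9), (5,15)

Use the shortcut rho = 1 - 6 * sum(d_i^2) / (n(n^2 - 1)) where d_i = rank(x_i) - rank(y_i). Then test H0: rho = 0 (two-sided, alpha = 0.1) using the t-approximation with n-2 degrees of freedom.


Step 1: Rank x and y separately (midranks; no ties here).
rank(x): 1->1, 7->3, 14->5, 15->6, 8->4, 5->2
rank(y): 5->2, 3->1, 14->5, 13->4, 9->3, 15->6
Step 2: d_i = R_x(i) - R_y(i); compute d_i^2.
  (1-2)^2=1, (3-1)^2=4, (5-5)^2=0, (6-4)^2=4, (4-3)^2=1, (2-6)^2=16
sum(d^2) = 26.
Step 3: rho = 1 - 6*26 / (6*(6^2 - 1)) = 1 - 156/210 = 0.257143.
Step 4: Under H0, t = rho * sqrt((n-2)/(1-rho^2)) = 0.5322 ~ t(4).
Step 5: Two-sided p-value from the t-distribution with 4 df = 0.622787.
Step 6: alpha = 0.1. fail to reject H0.

rho = 0.2571, p = 0.622787, fail to reject H0 at alpha = 0.1.


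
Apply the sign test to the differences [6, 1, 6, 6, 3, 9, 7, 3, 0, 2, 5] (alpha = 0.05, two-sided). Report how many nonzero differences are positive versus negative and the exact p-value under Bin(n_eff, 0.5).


Step 1: Discard zero differences. Original n = 11; n_eff = number of nonzero differences = 10.
Nonzero differences (with sign): +6, +1, +6, +6, +3, +9, +7, +3, +2, +5
Step 2: Count signs: positive = 10, negative = 0.
Step 3: Under H0: P(positive) = 0.5, so the number of positives S ~ Bin(10, 0.5).
Step 4: Two-sided exact p-value = sum of Bin(10,0.5) probabilities at or below the observed probability = 0.001953.
Step 5: alpha = 0.05. reject H0.

n_eff = 10, pos = 10, neg = 0, p = 0.001953, reject H0.


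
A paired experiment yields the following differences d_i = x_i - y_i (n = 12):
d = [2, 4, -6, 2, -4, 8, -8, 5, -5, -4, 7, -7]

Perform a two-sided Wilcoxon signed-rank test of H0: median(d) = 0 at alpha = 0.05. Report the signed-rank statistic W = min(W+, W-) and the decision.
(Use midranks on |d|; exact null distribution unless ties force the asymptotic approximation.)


Step 1: Drop any zero differences (none here) and take |d_i|.
|d| = [2, 4, 6, 2, 4, 8, 8, 5, 5, 4, 7, 7]
Step 2: Midrank |d_i| (ties get averaged ranks).
ranks: |2|->1.5, |4|->4, |6|->8, |2|->1.5, |4|->4, |8|->11.5, |8|->11.5, |5|->6.5, |5|->6.5, |4|->4, |7|->9.5, |7|->9.5
Step 3: Attach original signs; sum ranks with positive sign and with negative sign.
W+ = 1.5 + 4 + 1.5 + 11.5 + 6.5 + 9.5 = 34.5
W- = 8 + 4 + 11.5 + 6.5 + 4 + 9.5 = 43.5
(Check: W+ + W- = 78 should equal n(n+1)/2 = 78.)
Step 4: Test statistic W = min(W+, W-) = 34.5.
Step 5: Ties in |d|, so use the tie-corrected normal approximation.
        E[W] = n(n+1)/4 = 12*13/4 = 39.
        Tie groups: |d|=2 (t=2), |d|=4 (t=3), |d|=5 (t=2), |d|=7 (t=2), |d|=8 (t=2); sum(t^3 - t) = 48.
        Var[W] = n(n+1)(2n+1)/24 - sum(t^3-t)/48 = 3900/24 - 48/48 = 161.5.
        z = (W - E[W]) / sqrt(Var[W]) = (34.5 - 39) / 12.7083 = -0.3541.
        Two-sided p = 2*Phi(z) = 0.723264.
Step 6: alpha = 0.05. fail to reject H0.

W+ = 34.5, W- = 43.5, W = min = 34.5, p = 0.723264, fail to reject H0.


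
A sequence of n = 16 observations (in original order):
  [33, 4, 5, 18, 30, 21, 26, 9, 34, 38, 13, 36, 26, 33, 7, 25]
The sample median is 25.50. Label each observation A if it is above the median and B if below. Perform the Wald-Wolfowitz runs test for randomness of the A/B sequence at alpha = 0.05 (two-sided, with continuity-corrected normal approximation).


Step 1: Compute median = 25.50; label A = above, B = below.
Labels in order: ABBBABABAABAAABB  (n_A = 8, n_B = 8)
Step 2: Count runs R = 10.
Step 3: Under H0 (random ordering), E[R] = 2*n_A*n_B/(n_A+n_B) + 1 = 2*8*8/16 + 1 = 9.0000.
        Var[R] = 2*n_A*n_B*(2*n_A*n_B - n_A - n_B) / ((n_A+n_B)^2 * (n_A+n_B-1)) = 14336/3840 = 3.7333.
        SD[R] = 1.9322.
Step 4: Continuity-corrected z = (R - 0.5 - E[R]) / SD[R] = (10 - 0.5 - 9.0000) / 1.9322 = 0.2588.
Step 5: Two-sided p-value via normal approximation = 2*(1 - Phi(|z|)) = 0.795809.
Step 6: alpha = 0.05. fail to reject H0.

R = 10, z = 0.2588, p = 0.795809, fail to reject H0.


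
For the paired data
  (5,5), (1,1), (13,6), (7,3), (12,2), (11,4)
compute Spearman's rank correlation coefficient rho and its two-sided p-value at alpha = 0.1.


Step 1: Rank x and y separately (midranks; no ties here).
rank(x): 5->2, 1->1, 13->6, 7->3, 12->5, 11->4
rank(y): 5->5, 1->1, 6->6, 3->3, 2->2, 4->4
Step 2: d_i = R_x(i) - R_y(i); compute d_i^2.
  (2-5)^2=9, (1-1)^2=0, (6-6)^2=0, (3-3)^2=0, (5-2)^2=9, (4-4)^2=0
sum(d^2) = 18.
Step 3: rho = 1 - 6*18 / (6*(6^2 - 1)) = 1 - 108/210 = 0.485714.
Step 4: Under H0, t = rho * sqrt((n-2)/(1-rho^2)) = 1.1113 ~ t(4).
Step 5: Two-sided p-value from the t-distribution with 4 df = 0.328723.
Step 6: alpha = 0.1. fail to reject H0.

rho = 0.4857, p = 0.328723, fail to reject H0 at alpha = 0.1.


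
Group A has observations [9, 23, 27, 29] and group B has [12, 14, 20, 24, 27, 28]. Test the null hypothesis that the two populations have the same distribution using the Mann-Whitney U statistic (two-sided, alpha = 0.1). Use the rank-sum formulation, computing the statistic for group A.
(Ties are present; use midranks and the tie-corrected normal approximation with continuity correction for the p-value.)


Step 1: Combine and sort all 10 observations; assign midranks.
sorted (value, group): (9,X), (12,Y), (14,Y), (20,Y), (23,X), (24,Y), (27,X), (27,Y), (28,Y), (29,X)
ranks: 9->1, 12->2, 14->3, 20->4, 23->5, 24->6, 27->7.5, 27->7.5, 28->9, 29->10
Step 2: Rank sum for X: R1 = 1 + 5 + 7.5 + 10 = 23.5.
Step 3: U_X = R1 - n1(n1+1)/2 = 23.5 - 4*5/2 = 23.5 - 10 = 13.5.
       U_Y = n1*n2 - U_X = 24 - 13.5 = 10.5.
Step 4: Ties are present, so use the tie-corrected normal approximation (with continuity correction) for the p-value.
Step 5: p-value = 0.830664; compare to alpha = 0.1. fail to reject H0.

U_X = 13.5, p = 0.830664, fail to reject H0 at alpha = 0.1.


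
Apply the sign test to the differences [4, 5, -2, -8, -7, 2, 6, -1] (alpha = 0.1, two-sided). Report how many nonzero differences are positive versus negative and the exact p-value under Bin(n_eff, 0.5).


Step 1: Discard zero differences. Original n = 8; n_eff = number of nonzero differences = 8.
Nonzero differences (with sign): +4, +5, -2, -8, -7, +2, +6, -1
Step 2: Count signs: positive = 4, negative = 4.
Step 3: Under H0: P(positive) = 0.5, so the number of positives S ~ Bin(8, 0.5).
Step 4: Two-sided exact p-value = sum of Bin(8,0.5) probabilities at or below the observed probability = 1.000000.
Step 5: alpha = 0.1. fail to reject H0.

n_eff = 8, pos = 4, neg = 4, p = 1.000000, fail to reject H0.


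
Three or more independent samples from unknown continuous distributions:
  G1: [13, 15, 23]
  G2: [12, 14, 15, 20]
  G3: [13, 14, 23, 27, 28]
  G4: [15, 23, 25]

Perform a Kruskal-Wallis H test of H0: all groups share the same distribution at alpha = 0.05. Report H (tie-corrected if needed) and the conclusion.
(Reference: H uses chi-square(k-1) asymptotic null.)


Step 1: Combine all N = 15 observations and assign midranks.
sorted (value, group, rank): (12,G2,1), (13,G1,2.5), (13,G3,2.5), (14,G2,4.5), (14,G3,4.5), (15,G1,7), (15,G2,7), (15,G4,7), (20,G2,9), (23,G1,11), (23,G3,11), (23,G4,11), (25,G4,13), (27,G3,14), (28,G3,15)
Step 2: Sum ranks within each group.
R_1 = 20.5 (n_1 = 3)
R_2 = 21.5 (n_2 = 4)
R_3 = 47 (n_3 = 5)
R_4 = 31 (n_4 = 3)
Step 3: H = 12/(N(N+1)) * sum(R_i^2/n_i) - 3(N+1)
     = 12/(15*16) * (20.5^2/3 + 21.5^2/4 + 47^2/5 + 31^2/3) - 3*16
     = 0.050000 * 1017.78 - 48
     = 2.888958.
Step 4: Ties present; correction factor C = 1 - 60/(15^3 - 15) = 0.982143. Corrected H = 2.888958 / 0.982143 = 2.941485.
Step 5: Under H0, H ~ chi^2(3); p-value = 0.400735.
Step 6: alpha = 0.05. fail to reject H0.

H = 2.9415, df = 3, p = 0.400735, fail to reject H0.


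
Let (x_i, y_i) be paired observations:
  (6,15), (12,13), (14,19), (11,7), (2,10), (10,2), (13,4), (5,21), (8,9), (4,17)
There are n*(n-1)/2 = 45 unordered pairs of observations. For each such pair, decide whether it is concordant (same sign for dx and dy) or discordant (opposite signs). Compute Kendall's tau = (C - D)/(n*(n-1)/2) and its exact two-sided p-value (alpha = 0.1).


Step 1: Enumerate the 45 unordered pairs (i,j) with i<j and classify each by sign(x_j-x_i) * sign(y_j-y_i).
  (1,2):dx=+6,dy=-2->D; (1,3):dx=+8,dy=+4->C; (1,4):dx=+5,dy=-8->D; (1,5):dx=-4,dy=-5->C
  (1,6):dx=+4,dy=-13->D; (1,7):dx=+7,dy=-11->D; (1,8):dx=-1,dy=+6->D; (1,9):dx=+2,dy=-6->D
  (1,10):dx=-2,dy=+2->D; (2,3):dx=+2,dy=+6->C; (2,4):dx=-1,dy=-6->C; (2,5):dx=-10,dy=-3->C
  (2,6):dx=-2,dy=-11->C; (2,7):dx=+1,dy=-9->D; (2,8):dx=-7,dy=+8->D; (2,9):dx=-4,dy=-4->C
  (2,10):dx=-8,dy=+4->D; (3,4):dx=-3,dy=-12->C; (3,5):dx=-12,dy=-9->C; (3,6):dx=-4,dy=-17->C
  (3,7):dx=-1,dy=-15->C; (3,8):dx=-9,dy=+2->D; (3,9):dx=-6,dy=-10->C; (3,10):dx=-10,dy=-2->C
  (4,5):dx=-9,dy=+3->D; (4,6):dx=-1,dy=-5->C; (4,7):dx=+2,dy=-3->D; (4,8):dx=-6,dy=+14->D
  (4,9):dx=-3,dy=+2->D; (4,10):dx=-7,dy=+10->D; (5,6):dx=+8,dy=-8->D; (5,7):dx=+11,dy=-6->D
  (5,8):dx=+3,dy=+11->C; (5,9):dx=+6,dy=-1->D; (5,10):dx=+2,dy=+7->C; (6,7):dx=+3,dy=+2->C
  (6,8):dx=-5,dy=+19->D; (6,9):dx=-2,dy=+7->D; (6,10):dx=-6,dy=+15->D; (7,8):dx=-8,dy=+17->D
  (7,9):dx=-5,dy=+5->D; (7,10):dx=-9,dy=+13->D; (8,9):dx=+3,dy=-12->D; (8,10):dx=-1,dy=-4->C
  (9,10):dx=-4,dy=+8->D
Step 2: C = 18, D = 27, total pairs = 45.
Step 3: tau = (C - D)/(n(n-1)/2) = (18 - 27)/45 = -0.200000.
Step 4: Exact two-sided p-value (enumerate n! = 3628800 permutations of y under H0): p = 0.484313.
Step 5: alpha = 0.1. fail to reject H0.

tau_b = -0.2000 (C=18, D=27), p = 0.484313, fail to reject H0.


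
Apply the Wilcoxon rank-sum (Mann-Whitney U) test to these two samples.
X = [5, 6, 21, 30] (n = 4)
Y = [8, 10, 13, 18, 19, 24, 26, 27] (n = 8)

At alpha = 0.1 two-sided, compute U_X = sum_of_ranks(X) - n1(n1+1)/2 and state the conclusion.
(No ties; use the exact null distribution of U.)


Step 1: Combine and sort all 12 observations; assign midranks.
sorted (value, group): (5,X), (6,X), (8,Y), (10,Y), (13,Y), (18,Y), (19,Y), (21,X), (24,Y), (26,Y), (27,Y), (30,X)
ranks: 5->1, 6->2, 8->3, 10->4, 13->5, 18->6, 19->7, 21->8, 24->9, 26->10, 27->11, 30->12
Step 2: Rank sum for X: R1 = 1 + 2 + 8 + 12 = 23.
Step 3: U_X = R1 - n1(n1+1)/2 = 23 - 4*5/2 = 23 - 10 = 13.
       U_Y = n1*n2 - U_X = 32 - 13 = 19.
Step 4: No ties, so the exact null distribution of U (based on enumerating the C(12,4) = 495 equally likely rank assignments) gives the two-sided p-value.
Step 5: p-value = 0.682828; compare to alpha = 0.1. fail to reject H0.

U_X = 13, p = 0.682828, fail to reject H0 at alpha = 0.1.


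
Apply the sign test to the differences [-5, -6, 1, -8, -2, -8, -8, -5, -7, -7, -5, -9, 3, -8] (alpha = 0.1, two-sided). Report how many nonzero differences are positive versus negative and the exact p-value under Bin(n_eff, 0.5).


Step 1: Discard zero differences. Original n = 14; n_eff = number of nonzero differences = 14.
Nonzero differences (with sign): -5, -6, +1, -8, -2, -8, -8, -5, -7, -7, -5, -9, +3, -8
Step 2: Count signs: positive = 2, negative = 12.
Step 3: Under H0: P(positive) = 0.5, so the number of positives S ~ Bin(14, 0.5).
Step 4: Two-sided exact p-value = sum of Bin(14,0.5) probabilities at or below the observed probability = 0.012939.
Step 5: alpha = 0.1. reject H0.

n_eff = 14, pos = 2, neg = 12, p = 0.012939, reject H0.


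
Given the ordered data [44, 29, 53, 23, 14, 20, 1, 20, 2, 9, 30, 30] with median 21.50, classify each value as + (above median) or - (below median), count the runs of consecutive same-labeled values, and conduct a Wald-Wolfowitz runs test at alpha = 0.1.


Step 1: Compute median = 21.50; label A = above, B = below.
Labels in order: AAAABBBBBBAA  (n_A = 6, n_B = 6)
Step 2: Count runs R = 3.
Step 3: Under H0 (random ordering), E[R] = 2*n_A*n_B/(n_A+n_B) + 1 = 2*6*6/12 + 1 = 7.0000.
        Var[R] = 2*n_A*n_B*(2*n_A*n_B - n_A - n_B) / ((n_A+n_B)^2 * (n_A+n_B-1)) = 4320/1584 = 2.7273.
        SD[R] = 1.6514.
Step 4: Continuity-corrected z = (R + 0.5 - E[R]) / SD[R] = (3 + 0.5 - 7.0000) / 1.6514 = -2.1194.
Step 5: Two-sided p-value via normal approximation = 2*(1 - Phi(|z|)) = 0.034060.
Step 6: alpha = 0.1. reject H0.

R = 3, z = -2.1194, p = 0.034060, reject H0.


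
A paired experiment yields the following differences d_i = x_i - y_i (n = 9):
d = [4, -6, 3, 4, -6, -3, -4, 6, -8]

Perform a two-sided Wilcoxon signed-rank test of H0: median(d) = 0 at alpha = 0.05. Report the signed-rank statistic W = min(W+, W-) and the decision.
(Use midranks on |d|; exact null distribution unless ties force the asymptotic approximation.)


Step 1: Drop any zero differences (none here) and take |d_i|.
|d| = [4, 6, 3, 4, 6, 3, 4, 6, 8]
Step 2: Midrank |d_i| (ties get averaged ranks).
ranks: |4|->4, |6|->7, |3|->1.5, |4|->4, |6|->7, |3|->1.5, |4|->4, |6|->7, |8|->9
Step 3: Attach original signs; sum ranks with positive sign and with negative sign.
W+ = 4 + 1.5 + 4 + 7 = 16.5
W- = 7 + 7 + 1.5 + 4 + 9 = 28.5
(Check: W+ + W- = 45 should equal n(n+1)/2 = 45.)
Step 4: Test statistic W = min(W+, W-) = 16.5.
Step 5: Ties in |d|, so use the tie-corrected normal approximation.
        E[W] = n(n+1)/4 = 9*10/4 = 22.5.
        Tie groups: |d|=3 (t=2), |d|=4 (t=3), |d|=6 (t=3); sum(t^3 - t) = 54.
        Var[W] = n(n+1)(2n+1)/24 - sum(t^3-t)/48 = 1710/24 - 54/48 = 70.125.
        z = (W - E[W]) / sqrt(Var[W]) = (16.5 - 22.5) / 8.3741 = -0.7165.
        Two-sided p = 2*Phi(z) = 0.473684.
Step 6: alpha = 0.05. fail to reject H0.

W+ = 16.5, W- = 28.5, W = min = 16.5, p = 0.473684, fail to reject H0.
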